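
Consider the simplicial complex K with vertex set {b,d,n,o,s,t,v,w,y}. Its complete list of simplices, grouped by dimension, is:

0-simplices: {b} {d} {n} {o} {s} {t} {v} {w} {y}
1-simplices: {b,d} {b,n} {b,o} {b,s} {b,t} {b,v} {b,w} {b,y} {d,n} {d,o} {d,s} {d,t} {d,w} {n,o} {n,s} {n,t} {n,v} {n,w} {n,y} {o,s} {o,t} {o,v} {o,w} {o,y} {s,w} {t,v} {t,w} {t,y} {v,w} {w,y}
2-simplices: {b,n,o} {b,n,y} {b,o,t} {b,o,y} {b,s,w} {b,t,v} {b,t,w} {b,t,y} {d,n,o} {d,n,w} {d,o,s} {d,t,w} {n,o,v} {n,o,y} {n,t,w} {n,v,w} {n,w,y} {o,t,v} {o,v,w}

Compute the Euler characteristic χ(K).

χ(K)=-2

n_0=9 n_1=30 n_2=19
χ=+9−30+19=-2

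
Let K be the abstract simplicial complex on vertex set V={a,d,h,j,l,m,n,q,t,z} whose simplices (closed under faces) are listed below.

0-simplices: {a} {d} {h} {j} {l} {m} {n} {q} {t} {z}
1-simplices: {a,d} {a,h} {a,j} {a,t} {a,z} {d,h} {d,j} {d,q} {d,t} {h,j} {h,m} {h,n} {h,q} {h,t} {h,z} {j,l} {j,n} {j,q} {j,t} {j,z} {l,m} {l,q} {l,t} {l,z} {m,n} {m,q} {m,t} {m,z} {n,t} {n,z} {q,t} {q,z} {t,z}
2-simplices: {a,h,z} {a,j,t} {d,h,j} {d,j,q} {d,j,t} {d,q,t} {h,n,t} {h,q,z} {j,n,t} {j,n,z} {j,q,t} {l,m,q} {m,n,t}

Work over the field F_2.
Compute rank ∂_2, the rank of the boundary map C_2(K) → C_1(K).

rank∂_2=12

n_0=10 n_1=33 n_2=13  [Z2]
∂1: piv[ad,ah,aj,at,az,dq,hm,hn,jl] rk=9  ker:dh,dj,dt,hj,hq,ht,hz,jn,jq,jt,jz,lm,lq,lt,lz,mn,mq,mt,mz,nt,nz,qt,qz,tz
∂2: piv[ahz,ajt,dhj,djq,djt,dqt,hnt,hqz,jnt,jnz,lmq,mnt] rk=12  ker:jqt
rk∂_2=12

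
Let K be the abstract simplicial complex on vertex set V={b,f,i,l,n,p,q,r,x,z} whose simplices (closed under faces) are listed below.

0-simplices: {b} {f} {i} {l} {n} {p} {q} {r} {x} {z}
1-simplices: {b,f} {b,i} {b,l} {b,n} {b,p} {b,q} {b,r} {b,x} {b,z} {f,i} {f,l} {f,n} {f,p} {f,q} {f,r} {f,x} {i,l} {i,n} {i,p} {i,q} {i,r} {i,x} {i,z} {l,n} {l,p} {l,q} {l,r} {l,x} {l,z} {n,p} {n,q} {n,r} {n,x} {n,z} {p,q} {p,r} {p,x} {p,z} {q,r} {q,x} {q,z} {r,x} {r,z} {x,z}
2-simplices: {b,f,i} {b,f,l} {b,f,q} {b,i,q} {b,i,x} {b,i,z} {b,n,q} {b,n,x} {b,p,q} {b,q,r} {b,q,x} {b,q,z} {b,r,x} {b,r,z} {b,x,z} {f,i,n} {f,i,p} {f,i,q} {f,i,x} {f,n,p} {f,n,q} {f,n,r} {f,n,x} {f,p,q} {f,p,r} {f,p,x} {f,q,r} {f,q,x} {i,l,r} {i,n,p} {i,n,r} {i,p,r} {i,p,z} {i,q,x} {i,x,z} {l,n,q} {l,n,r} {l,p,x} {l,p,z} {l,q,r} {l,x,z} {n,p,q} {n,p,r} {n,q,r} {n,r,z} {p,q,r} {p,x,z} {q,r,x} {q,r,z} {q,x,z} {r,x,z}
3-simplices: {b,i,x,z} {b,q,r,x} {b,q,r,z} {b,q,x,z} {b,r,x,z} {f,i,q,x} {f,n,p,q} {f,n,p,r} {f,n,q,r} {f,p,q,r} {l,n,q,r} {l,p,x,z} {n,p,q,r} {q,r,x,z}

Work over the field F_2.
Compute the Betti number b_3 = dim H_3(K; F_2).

b_3=2

n_0=10 n_1=44 n_2=51 n_3=14  [Z2]
∂1: piv[bf,bi,bl,bn,bp,bq,br,bx,bz] rk=9  ker:fi,fl,fn,fp,fq,fr,fx,il,in,ip,iq,ir,ix,iz,ln,lp,lq,lr,lx,lz,np,nq,nr,nx,nz,pq,pr,px,pz,qr,qx,qz,rx,rz,xz
∂2: piv[bfi,bfl,bfq,biq,bix,biz,bnq,bnx,bpq,bqr,bqx,bqz,brx,brz,bxz,fin,fip,fix,fnp,fnq,fnr,fpq,fpr,fpx,fqr,ilr,inr,ipz,lnq,lnr,lpx,lpz,nrz] rk=33  ker:fiq,fnx,fqx,inp,ipr,iqx,ixz,lqr,lxz,npq,npr,nqr,pqr,pxz,qrx,qrz,qxz,rxz
∂3: piv[bixz,bqrx,bqrz,bqxz,brxz,fiqx,fnpq,fnpr,fnqr,fpqr,lnqr,lpxz] rk=12  ker:npqr,qrxz
b_3=(14−12)−0=2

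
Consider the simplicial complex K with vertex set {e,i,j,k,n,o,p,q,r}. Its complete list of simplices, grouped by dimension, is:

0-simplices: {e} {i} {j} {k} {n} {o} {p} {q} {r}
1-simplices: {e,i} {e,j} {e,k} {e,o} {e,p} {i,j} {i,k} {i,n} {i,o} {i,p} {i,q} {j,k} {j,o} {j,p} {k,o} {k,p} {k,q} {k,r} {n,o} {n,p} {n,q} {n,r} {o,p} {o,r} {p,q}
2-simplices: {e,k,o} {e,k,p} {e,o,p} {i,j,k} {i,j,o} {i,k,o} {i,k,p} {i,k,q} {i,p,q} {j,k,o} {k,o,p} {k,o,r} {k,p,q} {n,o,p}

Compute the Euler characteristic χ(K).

χ(K)=-2

n_0=9 n_1=25 n_2=14
χ=+9−25+14=-2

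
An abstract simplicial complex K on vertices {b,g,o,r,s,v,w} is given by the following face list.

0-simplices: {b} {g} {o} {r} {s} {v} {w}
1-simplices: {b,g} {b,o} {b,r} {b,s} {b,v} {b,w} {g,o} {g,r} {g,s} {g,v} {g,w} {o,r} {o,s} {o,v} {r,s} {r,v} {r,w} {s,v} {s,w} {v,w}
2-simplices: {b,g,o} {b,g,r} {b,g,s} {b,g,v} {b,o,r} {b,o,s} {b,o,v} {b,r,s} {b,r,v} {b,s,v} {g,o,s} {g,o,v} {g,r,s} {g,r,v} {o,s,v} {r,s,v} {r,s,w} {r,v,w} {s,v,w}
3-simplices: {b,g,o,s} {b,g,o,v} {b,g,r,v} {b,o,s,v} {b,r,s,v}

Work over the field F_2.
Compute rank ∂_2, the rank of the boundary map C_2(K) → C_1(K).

n_0=7 n_1=20 n_2=19 n_3=5  [Z2]
∂1: piv[bg,bo,br,bs,bv,bw] rk=6  ker:go,gr,gs,gv,gw,or,os,ov,rs,rv,rw,sv,sw,vw
∂2: piv[bgo,bgr,bgs,bgv,bor,bos,bov,brs,brv,bsv,rsw,rvw] rk=12  ker:gos,gov,grs,grv,osv,rsv,svw
∂3: piv[bgos,bgov,bgrv,bosv,brsv] rk=5
rk∂_2=12

rank∂_2=12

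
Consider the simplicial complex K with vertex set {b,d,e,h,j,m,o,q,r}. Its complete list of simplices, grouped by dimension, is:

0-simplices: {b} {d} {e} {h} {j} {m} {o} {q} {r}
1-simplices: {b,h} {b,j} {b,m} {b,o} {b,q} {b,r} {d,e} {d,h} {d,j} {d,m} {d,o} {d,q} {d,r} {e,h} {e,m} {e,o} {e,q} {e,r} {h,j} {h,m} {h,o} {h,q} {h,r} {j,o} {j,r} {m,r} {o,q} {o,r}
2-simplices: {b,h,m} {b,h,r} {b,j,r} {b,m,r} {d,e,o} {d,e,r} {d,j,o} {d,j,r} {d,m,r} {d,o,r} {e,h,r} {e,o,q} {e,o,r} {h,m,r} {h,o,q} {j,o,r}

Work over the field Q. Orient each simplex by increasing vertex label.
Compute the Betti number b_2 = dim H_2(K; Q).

n_0=9 n_1=28 n_2=16  [Q]
∂1: piv[bh,bj,bm,bo,bq,br,de,dh] rk=8  ker:dj,dm,do,dq,dr,eh,em,eo,eq,er,hj,hm,ho,hq,hr,jo,jr,mr,oq,or
∂2: piv[bhm,bhr,bjr,bmr,deo,der,djo,djr,dmr,dor,ehr,eoq,hoq] rk=13  ker:eor,hmr,jor
b_2=(16−13)−0=3

b_2=3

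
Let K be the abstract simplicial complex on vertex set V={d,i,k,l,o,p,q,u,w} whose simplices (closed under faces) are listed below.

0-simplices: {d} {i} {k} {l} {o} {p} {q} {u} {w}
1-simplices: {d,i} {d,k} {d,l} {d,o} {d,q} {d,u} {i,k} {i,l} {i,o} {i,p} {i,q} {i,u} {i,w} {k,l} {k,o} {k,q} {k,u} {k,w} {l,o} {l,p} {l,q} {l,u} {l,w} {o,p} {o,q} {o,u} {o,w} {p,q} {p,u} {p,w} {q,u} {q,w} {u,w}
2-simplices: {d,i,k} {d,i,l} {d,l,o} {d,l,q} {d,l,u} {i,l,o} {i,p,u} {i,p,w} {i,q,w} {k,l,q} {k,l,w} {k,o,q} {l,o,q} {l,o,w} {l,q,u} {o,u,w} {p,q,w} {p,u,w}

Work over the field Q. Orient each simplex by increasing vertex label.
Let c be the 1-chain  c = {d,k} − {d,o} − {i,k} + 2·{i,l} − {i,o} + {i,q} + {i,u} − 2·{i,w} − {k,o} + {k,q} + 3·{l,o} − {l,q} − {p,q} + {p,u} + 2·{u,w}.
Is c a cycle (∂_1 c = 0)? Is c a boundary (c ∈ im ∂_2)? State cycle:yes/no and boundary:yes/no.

cycle:yes boundary:yes

n_0=9 n_1=33 n_2=18  [Q]
∂1: piv[di,dk,dl,do,dq,du,ip,iw] rk=8  ker:ik,il,io,iq,iu,kl,ko,kq,ku,kw,lo,lp,lq,lu,lw,op,oq,ou,ow,pq,pu,pw,qu,qw,uw
∂2: piv[dik,dil,dlo,dlq,dlu,ilo,ipu,ipw,iqw,klq,klw,koq,loq,low,lqu,ouw,pqw,puw] rk=18
∂1c = 0
c vs im∂2: reduces to 0 ⇒ boundary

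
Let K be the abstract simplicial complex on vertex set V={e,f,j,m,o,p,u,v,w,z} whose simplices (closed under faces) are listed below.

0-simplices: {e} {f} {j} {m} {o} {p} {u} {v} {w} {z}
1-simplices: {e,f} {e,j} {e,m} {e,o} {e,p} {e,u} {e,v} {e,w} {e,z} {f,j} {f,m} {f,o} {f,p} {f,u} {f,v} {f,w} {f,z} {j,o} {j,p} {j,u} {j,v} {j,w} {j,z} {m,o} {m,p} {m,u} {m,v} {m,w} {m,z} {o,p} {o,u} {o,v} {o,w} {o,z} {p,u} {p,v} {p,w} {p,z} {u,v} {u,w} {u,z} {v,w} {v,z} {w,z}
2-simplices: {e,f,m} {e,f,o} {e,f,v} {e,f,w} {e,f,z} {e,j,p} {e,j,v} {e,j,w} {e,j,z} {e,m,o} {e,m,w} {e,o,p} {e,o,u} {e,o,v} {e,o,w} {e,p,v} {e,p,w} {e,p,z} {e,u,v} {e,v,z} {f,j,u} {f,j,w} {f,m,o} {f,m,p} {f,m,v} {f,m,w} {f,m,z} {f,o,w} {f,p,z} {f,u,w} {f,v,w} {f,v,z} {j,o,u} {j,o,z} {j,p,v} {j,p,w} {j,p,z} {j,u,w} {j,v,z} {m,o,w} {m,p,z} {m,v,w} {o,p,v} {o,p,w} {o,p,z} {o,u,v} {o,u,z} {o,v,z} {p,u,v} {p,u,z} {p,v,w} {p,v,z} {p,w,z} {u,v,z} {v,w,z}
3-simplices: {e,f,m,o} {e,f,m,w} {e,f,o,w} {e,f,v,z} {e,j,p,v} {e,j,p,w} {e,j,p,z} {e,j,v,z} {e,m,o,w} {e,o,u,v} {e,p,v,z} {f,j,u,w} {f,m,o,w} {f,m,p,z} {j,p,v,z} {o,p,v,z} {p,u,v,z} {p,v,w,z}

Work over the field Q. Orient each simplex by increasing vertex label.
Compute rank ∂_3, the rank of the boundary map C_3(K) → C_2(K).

rank∂_3=16

n_0=10 n_1=44 n_2=55 n_3=18  [Q]
∂1: piv[ef,ej,em,eo,ep,eu,ev,ew,ez] rk=9  ker:fj,fm,fo,fp,fu,fv,fw,fz,jo,jp,ju,jv,jw,jz,mo,mp,mu,mv,mw,mz,op,ou,ov,ow,oz,pu,pv,pw,pz,uv,uw,uz,vw,vz,wz
∂2: piv[efm,efo,efv,efw,efz,ejp,ejv,ejw,ejz,emo,emw,eop,eou,eov,eow,epv,epw,epz,euv,evz,fju,fjw,fmp,fmv,fmz,fpz,fuw,fvw,jou,joz,opz,ouz,puv,pwz] rk=34  ker:fmo,fmw,fow,fvz,jpv,jpw,jpz,juw,jvz,mow,mpz,mvw,opv,opw,ouv,ovz,puz,pvw,pvz,uvz,vwz
∂3: piv[efmo,efmw,efow,efvz,ejpv,ejpw,ejpz,ejvz,emow,eouv,epvz,fjuw,fmpz,opvz,puvz,pvwz] rk=16  ker:fmow,jpvz
rk∂_3=16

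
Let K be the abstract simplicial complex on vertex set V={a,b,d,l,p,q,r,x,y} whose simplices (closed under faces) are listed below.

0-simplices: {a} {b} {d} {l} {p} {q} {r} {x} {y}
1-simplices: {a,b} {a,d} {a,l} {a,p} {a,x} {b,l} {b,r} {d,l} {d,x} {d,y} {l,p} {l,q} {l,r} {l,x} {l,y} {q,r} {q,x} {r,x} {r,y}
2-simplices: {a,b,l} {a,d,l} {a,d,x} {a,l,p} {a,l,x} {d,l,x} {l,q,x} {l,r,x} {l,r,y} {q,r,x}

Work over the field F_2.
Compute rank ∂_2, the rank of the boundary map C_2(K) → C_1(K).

n_0=9 n_1=19 n_2=10  [Z2]
∂1: piv[ab,ad,al,ap,ax,br,dy,lq] rk=8  ker:bl,dl,dx,lp,lr,lx,ly,qr,qx,rx,ry
∂2: piv[abl,adl,adx,alp,alx,lqx,lrx,lry,qrx] rk=9  ker:dlx
rk∂_2=9

rank∂_2=9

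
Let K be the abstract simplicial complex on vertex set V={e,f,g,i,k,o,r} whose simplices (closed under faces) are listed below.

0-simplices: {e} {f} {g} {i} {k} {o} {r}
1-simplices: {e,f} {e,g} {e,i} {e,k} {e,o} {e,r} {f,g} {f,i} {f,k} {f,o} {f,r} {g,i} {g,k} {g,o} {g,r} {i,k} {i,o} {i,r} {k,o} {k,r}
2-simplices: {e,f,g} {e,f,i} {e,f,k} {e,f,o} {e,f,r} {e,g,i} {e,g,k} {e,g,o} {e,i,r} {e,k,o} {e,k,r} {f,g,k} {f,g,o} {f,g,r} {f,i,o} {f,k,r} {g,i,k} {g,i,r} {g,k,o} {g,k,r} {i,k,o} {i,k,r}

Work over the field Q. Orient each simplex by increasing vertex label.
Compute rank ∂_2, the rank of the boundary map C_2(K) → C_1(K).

rank∂_2=14

n_0=7 n_1=20 n_2=22  [Q]
∂1: piv[ef,eg,ei,ek,eo,er] rk=6  ker:fg,fi,fk,fo,fr,gi,gk,go,gr,ik,io,ir,ko,kr
∂2: piv[efg,efi,efk,efo,efr,egi,egk,ego,eir,eko,ekr,fgr,fio,gik] rk=14  ker:fgk,fgo,fkr,gir,gko,gkr,iko,ikr
rk∂_2=14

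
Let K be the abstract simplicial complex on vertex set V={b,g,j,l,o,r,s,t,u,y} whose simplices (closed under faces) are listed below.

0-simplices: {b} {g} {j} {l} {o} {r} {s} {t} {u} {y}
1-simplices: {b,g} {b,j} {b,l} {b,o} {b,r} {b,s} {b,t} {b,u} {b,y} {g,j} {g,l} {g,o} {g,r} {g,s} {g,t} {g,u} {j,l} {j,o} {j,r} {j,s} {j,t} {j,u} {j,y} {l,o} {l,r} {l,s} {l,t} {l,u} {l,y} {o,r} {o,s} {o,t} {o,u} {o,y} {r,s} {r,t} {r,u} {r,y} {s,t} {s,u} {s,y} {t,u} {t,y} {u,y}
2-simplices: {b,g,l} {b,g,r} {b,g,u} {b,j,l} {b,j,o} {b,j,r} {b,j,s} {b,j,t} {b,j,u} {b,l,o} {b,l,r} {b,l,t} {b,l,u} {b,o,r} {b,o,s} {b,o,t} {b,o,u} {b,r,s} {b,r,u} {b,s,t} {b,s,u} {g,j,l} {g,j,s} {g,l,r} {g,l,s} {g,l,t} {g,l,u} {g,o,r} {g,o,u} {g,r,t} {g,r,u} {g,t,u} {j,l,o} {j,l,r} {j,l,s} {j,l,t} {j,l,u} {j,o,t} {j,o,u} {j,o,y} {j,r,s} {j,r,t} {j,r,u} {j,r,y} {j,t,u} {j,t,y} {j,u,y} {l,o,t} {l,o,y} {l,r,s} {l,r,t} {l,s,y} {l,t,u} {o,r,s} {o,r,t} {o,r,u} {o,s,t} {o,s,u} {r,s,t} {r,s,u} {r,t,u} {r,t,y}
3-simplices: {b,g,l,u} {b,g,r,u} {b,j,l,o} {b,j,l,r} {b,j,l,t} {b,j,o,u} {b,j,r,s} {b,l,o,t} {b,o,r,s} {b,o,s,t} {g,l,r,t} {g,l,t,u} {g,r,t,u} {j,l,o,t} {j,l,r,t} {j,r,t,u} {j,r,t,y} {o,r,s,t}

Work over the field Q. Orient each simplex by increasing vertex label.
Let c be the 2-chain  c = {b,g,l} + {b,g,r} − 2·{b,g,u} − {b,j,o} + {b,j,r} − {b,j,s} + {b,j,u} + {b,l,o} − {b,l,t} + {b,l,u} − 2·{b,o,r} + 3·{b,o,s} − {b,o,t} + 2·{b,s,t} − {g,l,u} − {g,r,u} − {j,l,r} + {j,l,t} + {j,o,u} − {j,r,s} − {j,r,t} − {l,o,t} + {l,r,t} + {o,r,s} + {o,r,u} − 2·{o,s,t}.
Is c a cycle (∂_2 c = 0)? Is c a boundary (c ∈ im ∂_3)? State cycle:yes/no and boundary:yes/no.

n_0=10 n_1=44 n_2=62 n_3=18  [Q]
∂1: piv[bg,bj,bl,bo,br,bs,bt,bu,by] rk=9  ker:gj,gl,go,gr,gs,gt,gu,jl,jo,jr,js,jt,ju,jy,lo,lr,ls,lt,lu,ly,or,os,ot,ou,oy,rs,rt,ru,ry,st,su,sy,tu,ty,uy
∂2: piv[bgl,bgr,bgu,bjl,bjo,bjr,bjs,bjt,bju,blo,blr,blt,blu,bor,bos,bot,bou,brs,bru,bst,bsu,gjl,gjs,gls,glt,gor,grt,gtu,joy,jry,jty,juy,loy,lsy] rk=34  ker:glr,glu,gou,gru,jlo,jlr,jls,jlt,jlu,jot,jou,jrs,jrt,jru,jtu,lot,lrs,lrt,ltu,ors,ort,oru,ost,osu,rst,rsu,rtu,rty
∂3: piv[bglu,bgru,bjlo,bjlr,bjlt,bjou,bjrs,blot,bors,bost,glrt,gltu,grtu,jlot,jlrt,jrtu,jrty,orst] rk=18
∂2c = 0
c vs im∂3: residual ≠ 0 ⇒ not boundary

cycle:yes boundary:no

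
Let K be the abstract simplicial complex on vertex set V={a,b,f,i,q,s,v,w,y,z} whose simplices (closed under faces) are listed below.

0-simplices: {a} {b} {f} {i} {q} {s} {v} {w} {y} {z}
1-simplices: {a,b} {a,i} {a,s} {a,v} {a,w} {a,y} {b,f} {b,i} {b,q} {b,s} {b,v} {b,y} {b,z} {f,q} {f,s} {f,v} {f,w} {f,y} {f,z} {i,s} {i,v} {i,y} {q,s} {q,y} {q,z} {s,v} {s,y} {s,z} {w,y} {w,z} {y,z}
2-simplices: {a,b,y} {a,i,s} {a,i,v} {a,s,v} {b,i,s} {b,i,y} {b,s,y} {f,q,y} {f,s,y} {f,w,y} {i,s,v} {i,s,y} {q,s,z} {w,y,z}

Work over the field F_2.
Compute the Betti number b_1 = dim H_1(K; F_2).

b_1=10

n_0=10 n_1=31 n_2=14  [Z2]
∂1: piv[ab,ai,as,av,aw,ay,bf,bq,bz] rk=9  ker:bi,bs,bv,by,fq,fs,fv,fw,fy,fz,is,iv,iy,qs,qy,qz,sv,sy,sz,wy,wz,yz
∂2: piv[aby,ais,aiv,asv,bis,biy,bsy,fqy,fsy,fwy,qsz,wyz] rk=12  ker:isv,isy
b_1=(31−9)−12=10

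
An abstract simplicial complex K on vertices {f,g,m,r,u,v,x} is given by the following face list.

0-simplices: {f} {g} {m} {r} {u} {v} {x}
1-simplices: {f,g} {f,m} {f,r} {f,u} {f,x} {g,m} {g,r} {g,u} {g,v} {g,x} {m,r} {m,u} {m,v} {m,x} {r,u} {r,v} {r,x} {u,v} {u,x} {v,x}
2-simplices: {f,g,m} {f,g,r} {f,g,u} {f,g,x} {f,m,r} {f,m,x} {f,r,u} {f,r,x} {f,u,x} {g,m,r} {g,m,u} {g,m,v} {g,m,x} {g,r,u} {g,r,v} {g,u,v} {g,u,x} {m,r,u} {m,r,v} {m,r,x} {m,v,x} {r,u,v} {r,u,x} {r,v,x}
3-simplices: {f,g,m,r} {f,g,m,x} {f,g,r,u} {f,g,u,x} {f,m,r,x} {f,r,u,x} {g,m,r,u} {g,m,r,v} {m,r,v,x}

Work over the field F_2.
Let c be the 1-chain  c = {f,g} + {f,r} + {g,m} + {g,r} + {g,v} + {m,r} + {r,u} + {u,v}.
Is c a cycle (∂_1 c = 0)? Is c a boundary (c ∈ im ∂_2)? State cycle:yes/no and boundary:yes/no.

n_0=7 n_1=20 n_2=24 n_3=9  [Z2]
∂1: piv[fg,fm,fr,fu,fx,gv] rk=6  ker:gm,gr,gu,gx,mr,mu,mv,mx,ru,rv,rx,uv,ux,vx
∂2: piv[fgm,fgr,fgu,fgx,fmr,fmx,fru,frx,fux,gmu,gmv,grv,guv,mvx] rk=14  ker:gmr,gmx,gru,gux,mru,mrv,mrx,ruv,rux,rvx
∂3: piv[fgmr,fgmx,fgru,fgux,fmrx,frux,gmru,gmrv,mrvx] rk=9
∂1c = 0
c vs im∂2: reduces to 0 ⇒ boundary

cycle:yes boundary:yes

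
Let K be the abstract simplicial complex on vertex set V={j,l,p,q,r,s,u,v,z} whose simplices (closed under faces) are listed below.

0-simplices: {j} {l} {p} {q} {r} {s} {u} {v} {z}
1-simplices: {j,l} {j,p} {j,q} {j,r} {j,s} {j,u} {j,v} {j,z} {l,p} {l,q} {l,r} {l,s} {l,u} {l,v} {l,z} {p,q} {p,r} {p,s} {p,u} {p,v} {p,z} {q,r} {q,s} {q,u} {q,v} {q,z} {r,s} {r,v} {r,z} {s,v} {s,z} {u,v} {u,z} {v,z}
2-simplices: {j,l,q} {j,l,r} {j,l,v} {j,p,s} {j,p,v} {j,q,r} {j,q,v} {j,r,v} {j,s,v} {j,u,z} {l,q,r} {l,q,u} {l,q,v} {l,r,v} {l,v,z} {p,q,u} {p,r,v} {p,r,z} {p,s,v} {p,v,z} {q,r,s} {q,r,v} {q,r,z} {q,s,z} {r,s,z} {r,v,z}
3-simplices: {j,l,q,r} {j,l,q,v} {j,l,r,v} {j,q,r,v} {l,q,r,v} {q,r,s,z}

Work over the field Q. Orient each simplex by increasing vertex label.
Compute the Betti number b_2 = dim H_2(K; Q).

b_2=2

n_0=9 n_1=34 n_2=26 n_3=6  [Q]
∂1: piv[jl,jp,jq,jr,js,ju,jv,jz] rk=8  ker:lp,lq,lr,ls,lu,lv,lz,pq,pr,ps,pu,pv,pz,qr,qs,qu,qv,qz,rs,rv,rz,sv,sz,uv,uz,vz
∂2: piv[jlq,jlr,jlv,jps,jpv,jqr,jqv,jrv,jsv,juz,lqu,lvz,pqu,prv,prz,pvz,qrs,qrz,qsz] rk=19  ker:lqr,lqv,lrv,psv,qrv,rsz,rvz
∂3: piv[jlqr,jlqv,jlrv,jqrv,qrsz] rk=5  ker:lqrv
b_2=(26−19)−5=2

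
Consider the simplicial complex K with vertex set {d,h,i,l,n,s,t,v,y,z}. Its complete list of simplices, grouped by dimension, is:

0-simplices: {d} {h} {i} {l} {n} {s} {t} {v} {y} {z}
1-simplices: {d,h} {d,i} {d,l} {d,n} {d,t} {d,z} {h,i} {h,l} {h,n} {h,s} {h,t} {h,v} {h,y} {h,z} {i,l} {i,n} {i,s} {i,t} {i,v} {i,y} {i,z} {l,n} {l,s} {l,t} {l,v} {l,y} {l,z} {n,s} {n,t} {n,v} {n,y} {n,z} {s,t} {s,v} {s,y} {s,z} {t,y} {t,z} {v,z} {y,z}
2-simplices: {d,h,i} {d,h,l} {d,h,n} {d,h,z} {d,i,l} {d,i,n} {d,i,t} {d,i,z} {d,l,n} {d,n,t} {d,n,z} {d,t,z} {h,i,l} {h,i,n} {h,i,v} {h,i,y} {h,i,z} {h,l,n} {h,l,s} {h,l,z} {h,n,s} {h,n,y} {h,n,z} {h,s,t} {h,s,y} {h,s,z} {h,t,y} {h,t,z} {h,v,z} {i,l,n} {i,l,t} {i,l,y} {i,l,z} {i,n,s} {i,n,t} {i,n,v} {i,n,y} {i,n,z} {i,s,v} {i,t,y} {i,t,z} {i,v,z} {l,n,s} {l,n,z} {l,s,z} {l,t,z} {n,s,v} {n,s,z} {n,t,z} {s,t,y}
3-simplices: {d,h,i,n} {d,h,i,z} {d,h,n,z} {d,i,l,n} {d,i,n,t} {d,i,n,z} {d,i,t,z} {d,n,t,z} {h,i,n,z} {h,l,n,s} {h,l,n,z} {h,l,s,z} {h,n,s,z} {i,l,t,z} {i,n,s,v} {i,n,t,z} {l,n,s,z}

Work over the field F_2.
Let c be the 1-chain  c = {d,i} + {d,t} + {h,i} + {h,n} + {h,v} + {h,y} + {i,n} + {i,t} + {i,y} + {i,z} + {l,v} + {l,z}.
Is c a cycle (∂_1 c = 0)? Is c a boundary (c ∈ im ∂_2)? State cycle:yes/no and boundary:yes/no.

cycle:yes boundary:no

n_0=10 n_1=40 n_2=50 n_3=17  [Z2]
∂1: piv[dh,di,dl,dn,dt,dz,hs,hv,hy] rk=9  ker:hi,hl,hn,ht,hz,il,in,is,it,iv,iy,iz,ln,ls,lt,lv,ly,lz,ns,nt,nv,ny,nz,st,sv,sy,sz,ty,tz,vz,yz
∂2: piv[dhi,dhl,dhn,dhz,dil,din,dit,diz,dln,dnt,dnz,dtz,hiv,hiy,hls,hlz,hns,hny,hst,hsy,hsz,hty,htz,hvz,ilt,ily,ins,inv,isv] rk=29  ker:hil,hin,hiz,hln,hnz,iln,ilz,int,iny,inz,ity,itz,ivz,lns,lnz,lsz,ltz,nsv,nsz,ntz,sty
∂3: piv[dhin,dhiz,dhnz,diln,dint,dinz,ditz,dntz,hlns,hlnz,hlsz,hnsz,iltz,insv] rk=14  ker:hinz,intz,lnsz
∂1c = 0
c vs im∂2: residual ≠ 0 ⇒ not boundary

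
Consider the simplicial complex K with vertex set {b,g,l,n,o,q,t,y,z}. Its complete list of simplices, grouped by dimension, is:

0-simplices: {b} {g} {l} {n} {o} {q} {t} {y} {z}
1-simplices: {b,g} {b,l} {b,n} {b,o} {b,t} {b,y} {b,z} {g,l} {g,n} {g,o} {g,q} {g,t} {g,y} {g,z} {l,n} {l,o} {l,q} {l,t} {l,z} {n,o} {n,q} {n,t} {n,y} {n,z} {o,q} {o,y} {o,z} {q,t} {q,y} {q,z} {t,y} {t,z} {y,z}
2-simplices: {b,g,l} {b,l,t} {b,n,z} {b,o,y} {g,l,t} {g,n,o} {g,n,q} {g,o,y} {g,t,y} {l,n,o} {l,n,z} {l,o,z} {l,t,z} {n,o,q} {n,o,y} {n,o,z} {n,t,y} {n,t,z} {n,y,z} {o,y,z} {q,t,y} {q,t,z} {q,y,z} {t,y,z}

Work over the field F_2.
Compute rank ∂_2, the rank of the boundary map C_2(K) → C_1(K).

n_0=9 n_1=33 n_2=24  [Z2]
∂1: piv[bg,bl,bn,bo,bt,by,bz,gq] rk=8  ker:gl,gn,go,gt,gy,gz,ln,lo,lq,lt,lz,no,nq,nt,ny,nz,oq,oy,oz,qt,qy,qz,ty,tz,yz
∂2: piv[bgl,blt,bnz,boy,glt,gno,gnq,goy,gty,lno,lnz,loz,ltz,noq,noy,nty,ntz,nyz,qty,qtz] rk=20  ker:noz,oyz,qyz,tyz
rk∂_2=20

rank∂_2=20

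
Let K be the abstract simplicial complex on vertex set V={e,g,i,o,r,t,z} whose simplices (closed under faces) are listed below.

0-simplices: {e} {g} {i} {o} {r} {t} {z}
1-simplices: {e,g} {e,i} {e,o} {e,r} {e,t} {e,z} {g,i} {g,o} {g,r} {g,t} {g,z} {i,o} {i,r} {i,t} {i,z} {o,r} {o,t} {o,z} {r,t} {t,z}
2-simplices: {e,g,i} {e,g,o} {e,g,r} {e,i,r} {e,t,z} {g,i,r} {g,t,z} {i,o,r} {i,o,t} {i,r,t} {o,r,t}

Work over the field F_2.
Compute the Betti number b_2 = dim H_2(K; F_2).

n_0=7 n_1=20 n_2=11  [Z2]
∂1: piv[eg,ei,eo,er,et,ez] rk=6  ker:gi,go,gr,gt,gz,io,ir,it,iz,or,ot,oz,rt,tz
∂2: piv[egi,ego,egr,eir,etz,gtz,ior,iot,irt] rk=9  ker:gir,ort
b_2=(11−9)−0=2

b_2=2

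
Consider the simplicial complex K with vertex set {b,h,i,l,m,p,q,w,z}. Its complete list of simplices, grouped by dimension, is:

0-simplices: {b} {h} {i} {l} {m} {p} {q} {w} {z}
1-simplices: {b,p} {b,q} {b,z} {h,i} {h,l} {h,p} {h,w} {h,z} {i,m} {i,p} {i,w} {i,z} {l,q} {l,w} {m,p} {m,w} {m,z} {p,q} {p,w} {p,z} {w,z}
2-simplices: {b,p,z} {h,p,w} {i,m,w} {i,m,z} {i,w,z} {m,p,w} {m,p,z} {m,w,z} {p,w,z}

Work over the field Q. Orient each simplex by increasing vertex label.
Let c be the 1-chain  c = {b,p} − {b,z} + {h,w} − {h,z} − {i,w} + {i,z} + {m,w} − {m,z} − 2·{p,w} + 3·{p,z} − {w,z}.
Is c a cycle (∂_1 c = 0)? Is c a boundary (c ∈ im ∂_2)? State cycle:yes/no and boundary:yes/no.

n_0=9 n_1=21 n_2=9  [Q]
∂1: piv[bp,bq,bz,hi,hl,hp,hw,im] rk=8  ker:hz,ip,iw,iz,lq,lw,mp,mw,mz,pq,pw,pz,wz
∂2: piv[bpz,hpw,imw,imz,iwz,mpw,mpz] rk=7  ker:mwz,pwz
∂1c = 0
c vs im∂2: residual ≠ 0 ⇒ not boundary

cycle:yes boundary:no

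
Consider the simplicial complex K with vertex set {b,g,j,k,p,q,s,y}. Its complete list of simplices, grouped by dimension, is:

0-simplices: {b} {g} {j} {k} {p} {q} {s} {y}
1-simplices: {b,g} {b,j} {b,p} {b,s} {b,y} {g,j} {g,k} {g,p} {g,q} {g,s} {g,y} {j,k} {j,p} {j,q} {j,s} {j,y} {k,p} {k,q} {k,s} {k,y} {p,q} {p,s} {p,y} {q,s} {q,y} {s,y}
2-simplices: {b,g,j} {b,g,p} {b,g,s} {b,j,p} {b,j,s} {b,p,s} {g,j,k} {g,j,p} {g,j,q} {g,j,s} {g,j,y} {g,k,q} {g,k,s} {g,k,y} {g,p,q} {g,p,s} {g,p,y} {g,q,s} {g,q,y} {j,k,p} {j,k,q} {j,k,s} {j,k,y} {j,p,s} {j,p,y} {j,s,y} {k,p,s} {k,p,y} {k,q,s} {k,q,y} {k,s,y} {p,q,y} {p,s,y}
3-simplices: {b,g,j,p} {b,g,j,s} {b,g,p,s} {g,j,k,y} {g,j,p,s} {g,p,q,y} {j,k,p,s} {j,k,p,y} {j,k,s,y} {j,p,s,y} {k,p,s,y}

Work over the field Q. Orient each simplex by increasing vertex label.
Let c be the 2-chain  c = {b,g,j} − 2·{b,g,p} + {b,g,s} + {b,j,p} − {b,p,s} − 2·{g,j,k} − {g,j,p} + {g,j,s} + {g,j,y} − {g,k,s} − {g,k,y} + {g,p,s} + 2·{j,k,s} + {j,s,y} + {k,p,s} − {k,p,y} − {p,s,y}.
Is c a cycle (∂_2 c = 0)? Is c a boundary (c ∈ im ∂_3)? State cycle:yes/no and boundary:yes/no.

n_0=8 n_1=26 n_2=33 n_3=11  [Q]
∂1: piv[bg,bj,bp,bs,by,gk,gq] rk=7  ker:gj,gp,gs,gy,jk,jp,jq,js,jy,kp,kq,ks,ky,pq,ps,py,qs,qy,sy
∂2: piv[bgj,bgp,bgs,bjp,bjs,bps,gjk,gjq,gjy,gkq,gks,gky,gpq,gpy,gqs,gqy,jkp,jsy] rk=18  ker:gjp,gjs,gps,jkq,jks,jky,jps,jpy,kps,kpy,kqs,kqy,ksy,pqy,psy
∂3: piv[bgjp,bgjs,bgps,gjky,gjps,gpqy,jkps,jkpy,jksy,jpsy] rk=10  ker:kpsy
∂2c = 0
c vs im∂3: residual ≠ 0 ⇒ not boundary

cycle:yes boundary:no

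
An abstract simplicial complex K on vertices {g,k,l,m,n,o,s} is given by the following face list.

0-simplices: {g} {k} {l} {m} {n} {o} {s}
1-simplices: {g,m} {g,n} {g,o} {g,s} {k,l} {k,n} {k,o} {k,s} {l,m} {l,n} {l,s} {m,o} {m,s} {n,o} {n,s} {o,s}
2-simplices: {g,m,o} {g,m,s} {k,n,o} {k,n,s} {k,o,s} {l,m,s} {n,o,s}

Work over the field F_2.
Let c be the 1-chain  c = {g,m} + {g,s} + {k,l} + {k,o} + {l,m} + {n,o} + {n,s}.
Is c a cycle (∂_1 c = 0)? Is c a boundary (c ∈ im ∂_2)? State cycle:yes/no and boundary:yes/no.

cycle:yes boundary:no

n_0=7 n_1=16 n_2=7  [Z2]
∂1: piv[gm,gn,go,gs,kl,kn] rk=6  ker:ko,ks,lm,ln,ls,mo,ms,no,ns,os
∂2: piv[gmo,gms,kno,kns,kos,lms] rk=6  ker:nos
∂1c = 0
c vs im∂2: residual ≠ 0 ⇒ not boundary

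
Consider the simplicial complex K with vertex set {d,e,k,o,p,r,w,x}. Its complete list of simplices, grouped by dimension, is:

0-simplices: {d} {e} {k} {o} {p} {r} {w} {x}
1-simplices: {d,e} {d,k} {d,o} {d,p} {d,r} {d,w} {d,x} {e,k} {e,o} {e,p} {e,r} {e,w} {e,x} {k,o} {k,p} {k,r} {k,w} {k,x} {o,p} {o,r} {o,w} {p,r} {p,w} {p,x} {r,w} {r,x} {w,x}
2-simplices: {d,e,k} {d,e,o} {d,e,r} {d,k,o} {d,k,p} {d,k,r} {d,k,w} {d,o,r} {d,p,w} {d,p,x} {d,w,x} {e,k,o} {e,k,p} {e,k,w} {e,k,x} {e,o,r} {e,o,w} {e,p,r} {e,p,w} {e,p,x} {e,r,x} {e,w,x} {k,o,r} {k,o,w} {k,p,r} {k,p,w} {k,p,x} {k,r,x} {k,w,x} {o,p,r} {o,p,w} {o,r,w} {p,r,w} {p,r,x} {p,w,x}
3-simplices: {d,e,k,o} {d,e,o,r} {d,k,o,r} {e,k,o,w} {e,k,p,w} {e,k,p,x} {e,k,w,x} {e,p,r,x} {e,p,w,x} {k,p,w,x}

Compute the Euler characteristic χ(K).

n_0=8 n_1=27 n_2=35 n_3=10
χ=+8−27+35−10=6

χ(K)=6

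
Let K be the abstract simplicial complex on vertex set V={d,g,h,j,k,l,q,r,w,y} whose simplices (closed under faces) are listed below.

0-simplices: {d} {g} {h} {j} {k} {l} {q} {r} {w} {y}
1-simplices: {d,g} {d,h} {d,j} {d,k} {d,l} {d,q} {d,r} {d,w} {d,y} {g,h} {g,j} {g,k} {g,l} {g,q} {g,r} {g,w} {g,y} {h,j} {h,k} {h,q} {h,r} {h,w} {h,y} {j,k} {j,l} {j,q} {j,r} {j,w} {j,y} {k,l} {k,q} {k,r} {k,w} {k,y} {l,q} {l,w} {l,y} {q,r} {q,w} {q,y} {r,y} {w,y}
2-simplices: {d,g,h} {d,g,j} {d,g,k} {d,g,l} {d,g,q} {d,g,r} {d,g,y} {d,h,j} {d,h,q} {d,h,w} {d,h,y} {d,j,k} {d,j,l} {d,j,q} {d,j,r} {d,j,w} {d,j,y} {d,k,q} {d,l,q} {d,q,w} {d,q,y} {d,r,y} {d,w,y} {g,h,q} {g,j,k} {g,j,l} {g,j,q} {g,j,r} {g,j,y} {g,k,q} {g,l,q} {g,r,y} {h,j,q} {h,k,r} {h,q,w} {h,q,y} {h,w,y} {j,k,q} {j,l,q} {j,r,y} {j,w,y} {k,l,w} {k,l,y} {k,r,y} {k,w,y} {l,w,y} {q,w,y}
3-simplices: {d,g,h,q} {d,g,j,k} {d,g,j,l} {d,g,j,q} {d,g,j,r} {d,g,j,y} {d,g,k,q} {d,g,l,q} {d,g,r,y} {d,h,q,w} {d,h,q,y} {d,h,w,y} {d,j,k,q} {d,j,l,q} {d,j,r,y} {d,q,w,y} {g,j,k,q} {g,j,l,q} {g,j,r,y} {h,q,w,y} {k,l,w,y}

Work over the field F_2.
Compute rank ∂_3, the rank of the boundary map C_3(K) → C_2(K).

n_0=10 n_1=42 n_2=47 n_3=21  [Z2]
∂1: piv[dg,dh,dj,dk,dl,dq,dr,dw,dy] rk=9  ker:gh,gj,gk,gl,gq,gr,gw,gy,hj,hk,hq,hr,hw,hy,jk,jl,jq,jr,jw,jy,kl,kq,kr,kw,ky,lq,lw,ly,qr,qw,qy,ry,wy
∂2: piv[dgh,dgj,dgk,dgl,dgq,dgr,dgy,dhj,dhq,dhw,dhy,djk,djl,djq,djr,djw,djy,dkq,dlq,dqw,dqy,dry,dwy,hkr,klw,kly,kry,kwy] rk=28  ker:ghq,gjk,gjl,gjq,gjr,gjy,gkq,glq,gry,hjq,hqw,hqy,hwy,jkq,jlq,jry,jwy,lwy,qwy
∂3: piv[dghq,dgjk,dgjl,dgjq,dgjr,dgjy,dgkq,dglq,dgry,dhqw,dhqy,dhwy,djkq,djlq,djry,dqwy,klwy] rk=17  ker:gjkq,gjlq,gjry,hqwy
rk∂_3=17

rank∂_3=17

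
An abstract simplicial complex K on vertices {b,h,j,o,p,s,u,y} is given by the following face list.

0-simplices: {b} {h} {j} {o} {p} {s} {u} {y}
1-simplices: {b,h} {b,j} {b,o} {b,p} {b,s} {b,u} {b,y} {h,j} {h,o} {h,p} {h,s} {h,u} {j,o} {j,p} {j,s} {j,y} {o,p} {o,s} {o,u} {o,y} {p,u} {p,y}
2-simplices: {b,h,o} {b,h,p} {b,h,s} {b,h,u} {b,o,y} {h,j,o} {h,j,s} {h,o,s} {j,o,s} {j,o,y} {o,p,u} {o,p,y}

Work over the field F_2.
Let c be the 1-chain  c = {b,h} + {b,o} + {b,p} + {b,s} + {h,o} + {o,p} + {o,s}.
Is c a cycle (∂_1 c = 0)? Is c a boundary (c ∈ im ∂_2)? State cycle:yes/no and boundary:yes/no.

n_0=8 n_1=22 n_2=12  [Z2]
∂1: piv[bh,bj,bo,bp,bs,bu,by] rk=7  ker:hj,ho,hp,hs,hu,jo,jp,js,jy,op,os,ou,oy,pu,py
∂2: piv[bho,bhp,bhs,bhu,boy,hjo,hjs,hos,joy,opu,opy] rk=11  ker:jos
∂1c = 0
c vs im∂2: residual ≠ 0 ⇒ not boundary

cycle:yes boundary:no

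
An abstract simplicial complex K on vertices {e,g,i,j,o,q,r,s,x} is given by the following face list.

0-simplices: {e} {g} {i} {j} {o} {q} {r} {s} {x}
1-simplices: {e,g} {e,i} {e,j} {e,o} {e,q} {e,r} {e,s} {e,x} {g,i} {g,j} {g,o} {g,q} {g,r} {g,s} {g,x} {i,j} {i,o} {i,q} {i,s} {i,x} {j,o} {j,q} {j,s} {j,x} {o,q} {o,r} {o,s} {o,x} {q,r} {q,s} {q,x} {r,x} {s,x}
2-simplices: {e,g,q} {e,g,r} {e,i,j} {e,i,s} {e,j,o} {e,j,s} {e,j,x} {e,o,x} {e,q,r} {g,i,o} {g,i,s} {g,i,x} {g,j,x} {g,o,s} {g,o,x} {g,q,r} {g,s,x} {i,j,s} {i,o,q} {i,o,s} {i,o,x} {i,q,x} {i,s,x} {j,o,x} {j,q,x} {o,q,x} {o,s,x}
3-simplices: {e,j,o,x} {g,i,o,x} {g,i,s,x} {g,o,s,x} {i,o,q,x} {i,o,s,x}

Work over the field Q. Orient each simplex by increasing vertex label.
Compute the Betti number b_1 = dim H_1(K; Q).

b_1=6

n_0=9 n_1=33 n_2=27 n_3=6  [Q]
∂1: piv[eg,ei,ej,eo,eq,er,es,ex] rk=8  ker:gi,gj,go,gq,gr,gs,gx,ij,io,iq,is,ix,jo,jq,js,jx,oq,or,os,ox,qr,qs,qx,rx,sx
∂2: piv[egq,egr,eij,eis,ejo,ejs,ejx,eox,eqr,gio,gis,gix,gjx,gos,gox,gsx,ioq,iqx,jqx] rk=19  ker:gqr,ijs,ios,iox,isx,jox,oqx,osx
∂3: piv[ejox,giox,gisx,gosx,ioqx,iosx] rk=6
b_1=(33−8)−19=6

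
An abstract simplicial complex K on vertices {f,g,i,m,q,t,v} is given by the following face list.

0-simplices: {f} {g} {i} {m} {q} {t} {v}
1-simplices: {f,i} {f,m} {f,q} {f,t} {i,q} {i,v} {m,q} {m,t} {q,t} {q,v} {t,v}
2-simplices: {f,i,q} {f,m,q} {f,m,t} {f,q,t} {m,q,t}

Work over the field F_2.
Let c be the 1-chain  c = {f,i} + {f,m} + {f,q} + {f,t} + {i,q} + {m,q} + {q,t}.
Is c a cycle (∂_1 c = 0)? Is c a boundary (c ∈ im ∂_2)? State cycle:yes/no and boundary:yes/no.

cycle:yes boundary:yes

n_0=7 n_1=11 n_2=5  [Z2]
∂1: piv[fi,fm,fq,ft,iv] rk=5  ker:iq,mq,mt,qt,qv,tv
∂2: piv[fiq,fmq,fmt,fqt] rk=4  ker:mqt
∂1c = 0
c vs im∂2: reduces to 0 ⇒ boundary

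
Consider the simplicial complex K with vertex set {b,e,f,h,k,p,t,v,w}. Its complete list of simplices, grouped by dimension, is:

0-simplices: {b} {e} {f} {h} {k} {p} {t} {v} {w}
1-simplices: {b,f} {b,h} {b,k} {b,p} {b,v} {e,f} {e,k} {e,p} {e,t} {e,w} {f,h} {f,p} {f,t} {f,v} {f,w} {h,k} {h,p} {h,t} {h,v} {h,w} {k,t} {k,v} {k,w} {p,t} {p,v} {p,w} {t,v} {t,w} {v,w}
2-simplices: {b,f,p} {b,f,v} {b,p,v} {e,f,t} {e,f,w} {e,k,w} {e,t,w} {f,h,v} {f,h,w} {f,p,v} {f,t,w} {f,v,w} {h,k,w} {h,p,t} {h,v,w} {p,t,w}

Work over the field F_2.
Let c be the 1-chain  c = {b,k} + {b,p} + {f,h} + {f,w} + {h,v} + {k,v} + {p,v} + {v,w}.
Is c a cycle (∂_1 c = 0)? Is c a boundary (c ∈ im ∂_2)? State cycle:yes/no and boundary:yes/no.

cycle:yes boundary:no

n_0=9 n_1=29 n_2=16  [Z2]
∂1: piv[bf,bh,bk,bp,bv,ef,et,ew] rk=8  ker:ek,ep,fh,fp,ft,fv,fw,hk,hp,ht,hv,hw,kt,kv,kw,pt,pv,pw,tv,tw,vw
∂2: piv[bfp,bfv,bpv,eft,efw,ekw,etw,fhv,fhw,fvw,hkw,hpt,ptw] rk=13  ker:fpv,ftw,hvw
∂1c = 0
c vs im∂2: residual ≠ 0 ⇒ not boundary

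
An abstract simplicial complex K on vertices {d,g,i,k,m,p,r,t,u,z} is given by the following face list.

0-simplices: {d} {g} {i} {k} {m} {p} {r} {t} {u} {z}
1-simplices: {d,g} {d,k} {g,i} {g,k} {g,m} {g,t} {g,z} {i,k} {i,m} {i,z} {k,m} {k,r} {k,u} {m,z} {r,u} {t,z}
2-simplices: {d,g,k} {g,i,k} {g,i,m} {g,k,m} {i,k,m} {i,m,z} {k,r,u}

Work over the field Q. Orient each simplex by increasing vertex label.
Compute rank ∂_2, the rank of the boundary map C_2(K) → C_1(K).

rank∂_2=6

n_0=10 n_1=16 n_2=7  [Q]
∂1: piv[dg,dk,gi,gm,gt,gz,kr,ku] rk=8  ker:gk,ik,im,iz,km,mz,ru,tz
∂2: piv[dgk,gik,gim,gkm,imz,kru] rk=6  ker:ikm
rk∂_2=6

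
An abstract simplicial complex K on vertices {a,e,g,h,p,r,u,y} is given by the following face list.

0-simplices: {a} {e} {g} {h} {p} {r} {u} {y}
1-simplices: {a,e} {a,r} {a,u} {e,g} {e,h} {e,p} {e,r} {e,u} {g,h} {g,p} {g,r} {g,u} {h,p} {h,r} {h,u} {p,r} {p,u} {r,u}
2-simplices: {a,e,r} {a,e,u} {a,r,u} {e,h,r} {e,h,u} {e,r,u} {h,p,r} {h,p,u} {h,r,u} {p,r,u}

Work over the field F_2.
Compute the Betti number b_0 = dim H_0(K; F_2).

n_0=8 n_1=18 n_2=10  [Z2]
∂1: piv[ae,ar,au,eg,eh,ep] rk=6  ker:er,eu,gh,gp,gr,gu,hp,hr,hu,pr,pu,ru
∂2: piv[aer,aeu,aru,ehr,ehu,hpr,hpu] rk=7  ker:eru,hru,pru
b_0=(8−0)−6=2

b_0=2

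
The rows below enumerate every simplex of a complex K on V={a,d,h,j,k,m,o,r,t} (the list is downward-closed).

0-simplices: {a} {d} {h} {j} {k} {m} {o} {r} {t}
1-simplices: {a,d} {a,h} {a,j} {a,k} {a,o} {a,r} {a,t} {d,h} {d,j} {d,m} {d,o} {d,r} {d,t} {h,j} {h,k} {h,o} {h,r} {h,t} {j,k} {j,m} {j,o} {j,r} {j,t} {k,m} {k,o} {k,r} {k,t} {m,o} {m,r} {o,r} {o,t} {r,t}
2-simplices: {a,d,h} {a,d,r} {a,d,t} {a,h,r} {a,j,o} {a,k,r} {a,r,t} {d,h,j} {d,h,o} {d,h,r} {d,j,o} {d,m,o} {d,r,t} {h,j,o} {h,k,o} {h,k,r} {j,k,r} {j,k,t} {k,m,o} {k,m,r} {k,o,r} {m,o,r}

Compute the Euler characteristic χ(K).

n_0=9 n_1=32 n_2=22
χ=+9−32+22=-1

χ(K)=-1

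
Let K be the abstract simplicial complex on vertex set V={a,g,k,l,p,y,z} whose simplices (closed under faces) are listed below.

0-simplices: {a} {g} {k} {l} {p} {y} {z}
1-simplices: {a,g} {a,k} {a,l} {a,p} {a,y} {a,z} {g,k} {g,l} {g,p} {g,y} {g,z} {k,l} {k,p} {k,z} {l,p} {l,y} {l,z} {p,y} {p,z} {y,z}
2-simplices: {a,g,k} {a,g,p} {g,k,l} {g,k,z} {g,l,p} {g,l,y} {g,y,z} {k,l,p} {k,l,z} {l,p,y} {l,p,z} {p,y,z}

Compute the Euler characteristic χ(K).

n_0=7 n_1=20 n_2=12
χ=+7−20+12=-1

χ(K)=-1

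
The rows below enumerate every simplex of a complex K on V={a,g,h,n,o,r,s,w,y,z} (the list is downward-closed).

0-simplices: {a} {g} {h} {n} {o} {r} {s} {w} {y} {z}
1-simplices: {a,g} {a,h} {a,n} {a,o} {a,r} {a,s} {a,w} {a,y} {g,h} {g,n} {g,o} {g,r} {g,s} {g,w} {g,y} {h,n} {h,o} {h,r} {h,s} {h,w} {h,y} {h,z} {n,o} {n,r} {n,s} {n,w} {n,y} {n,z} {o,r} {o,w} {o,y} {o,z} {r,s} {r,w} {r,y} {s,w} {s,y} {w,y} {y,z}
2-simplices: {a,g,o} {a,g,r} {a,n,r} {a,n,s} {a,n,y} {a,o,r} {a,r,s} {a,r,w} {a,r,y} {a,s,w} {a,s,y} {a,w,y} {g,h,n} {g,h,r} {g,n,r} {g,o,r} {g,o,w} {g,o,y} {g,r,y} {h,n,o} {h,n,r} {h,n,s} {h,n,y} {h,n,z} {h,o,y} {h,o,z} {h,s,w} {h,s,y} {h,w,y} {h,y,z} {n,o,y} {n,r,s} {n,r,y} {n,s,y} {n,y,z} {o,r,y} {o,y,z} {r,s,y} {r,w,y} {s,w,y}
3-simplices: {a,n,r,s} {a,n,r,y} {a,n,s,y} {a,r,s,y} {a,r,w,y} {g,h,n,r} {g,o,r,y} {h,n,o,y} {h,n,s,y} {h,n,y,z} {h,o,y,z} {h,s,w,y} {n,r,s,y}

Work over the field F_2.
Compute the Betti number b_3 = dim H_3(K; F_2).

b_3=1

n_0=10 n_1=39 n_2=40 n_3=13  [Z2]
∂1: piv[ag,ah,an,ao,ar,as,aw,ay,hz] rk=9  ker:gh,gn,go,gr,gs,gw,gy,hn,ho,hr,hs,hw,hy,no,nr,ns,nw,ny,nz,or,ow,oy,oz,rs,rw,ry,sw,sy,wy,yz
∂2: piv[ago,agr,anr,ans,any,aor,ars,arw,ary,asw,asy,awy,ghn,ghr,gnr,gow,goy,gry,hno,hns,hny,hnz,hoy,hoz,hsw,hyz] rk=26  ker:gor,hnr,hsy,hwy,noy,nrs,nry,nsy,nyz,ory,oyz,rsy,rwy,swy
∂3: piv[anrs,anry,ansy,arsy,arwy,ghnr,gory,hnoy,hnsy,hnyz,hoyz,hswy] rk=12  ker:nrsy
b_3=(13−12)−0=1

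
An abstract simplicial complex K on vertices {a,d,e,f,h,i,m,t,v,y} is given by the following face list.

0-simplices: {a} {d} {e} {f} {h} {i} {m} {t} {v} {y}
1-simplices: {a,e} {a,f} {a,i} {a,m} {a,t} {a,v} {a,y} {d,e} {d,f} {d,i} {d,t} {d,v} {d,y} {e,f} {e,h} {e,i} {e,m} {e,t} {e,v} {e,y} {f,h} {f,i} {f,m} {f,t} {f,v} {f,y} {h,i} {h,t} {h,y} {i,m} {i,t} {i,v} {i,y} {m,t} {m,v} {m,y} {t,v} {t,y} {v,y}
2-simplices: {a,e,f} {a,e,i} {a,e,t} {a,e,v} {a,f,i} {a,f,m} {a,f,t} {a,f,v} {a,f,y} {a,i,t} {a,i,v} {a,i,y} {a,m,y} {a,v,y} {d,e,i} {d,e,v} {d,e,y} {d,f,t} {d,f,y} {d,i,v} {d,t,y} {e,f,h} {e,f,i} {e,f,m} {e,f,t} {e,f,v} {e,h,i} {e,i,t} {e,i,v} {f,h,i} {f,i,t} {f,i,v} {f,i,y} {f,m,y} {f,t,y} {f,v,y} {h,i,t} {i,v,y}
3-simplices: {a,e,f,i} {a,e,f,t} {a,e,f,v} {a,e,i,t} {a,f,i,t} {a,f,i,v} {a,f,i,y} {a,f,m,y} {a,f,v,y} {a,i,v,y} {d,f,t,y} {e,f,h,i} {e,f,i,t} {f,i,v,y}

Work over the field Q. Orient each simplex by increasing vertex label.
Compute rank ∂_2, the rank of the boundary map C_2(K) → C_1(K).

rank∂_2=24

n_0=10 n_1=39 n_2=38 n_3=14  [Q]
∂1: piv[ae,af,ai,am,at,av,ay,de,eh] rk=9  ker:df,di,dt,dv,dy,ef,ei,em,et,ev,ey,fh,fi,fm,ft,fv,fy,hi,ht,hy,im,it,iv,iy,mt,mv,my,tv,ty,vy
∂2: piv[aef,aei,aet,aev,afi,afm,aft,afv,afy,ait,aiv,aiy,amy,avy,dei,dev,dey,dft,dfy,dty,efh,efm,ehi,hit] rk=24  ker:div,efi,eft,efv,eit,eiv,fhi,fit,fiv,fiy,fmy,fty,fvy,ivy
∂3: piv[aefi,aeft,aefv,aeit,afit,afiv,afiy,afmy,afvy,aivy,dfty,efhi] rk=12  ker:efit,fivy
rk∂_2=24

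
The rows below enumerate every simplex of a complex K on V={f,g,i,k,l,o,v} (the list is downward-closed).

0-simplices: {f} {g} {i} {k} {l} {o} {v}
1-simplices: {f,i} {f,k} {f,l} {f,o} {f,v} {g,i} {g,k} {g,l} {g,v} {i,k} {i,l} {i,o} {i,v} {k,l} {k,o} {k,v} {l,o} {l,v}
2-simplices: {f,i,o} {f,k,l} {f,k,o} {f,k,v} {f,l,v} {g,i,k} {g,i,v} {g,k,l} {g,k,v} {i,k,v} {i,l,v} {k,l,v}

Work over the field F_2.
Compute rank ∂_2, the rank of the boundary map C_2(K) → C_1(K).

n_0=7 n_1=18 n_2=12  [Z2]
∂1: piv[fi,fk,fl,fo,fv,gi] rk=6  ker:gk,gl,gv,ik,il,io,iv,kl,ko,kv,lo,lv
∂2: piv[fio,fkl,fko,fkv,flv,gik,giv,gkl,gkv,ilv] rk=10  ker:ikv,klv
rk∂_2=10

rank∂_2=10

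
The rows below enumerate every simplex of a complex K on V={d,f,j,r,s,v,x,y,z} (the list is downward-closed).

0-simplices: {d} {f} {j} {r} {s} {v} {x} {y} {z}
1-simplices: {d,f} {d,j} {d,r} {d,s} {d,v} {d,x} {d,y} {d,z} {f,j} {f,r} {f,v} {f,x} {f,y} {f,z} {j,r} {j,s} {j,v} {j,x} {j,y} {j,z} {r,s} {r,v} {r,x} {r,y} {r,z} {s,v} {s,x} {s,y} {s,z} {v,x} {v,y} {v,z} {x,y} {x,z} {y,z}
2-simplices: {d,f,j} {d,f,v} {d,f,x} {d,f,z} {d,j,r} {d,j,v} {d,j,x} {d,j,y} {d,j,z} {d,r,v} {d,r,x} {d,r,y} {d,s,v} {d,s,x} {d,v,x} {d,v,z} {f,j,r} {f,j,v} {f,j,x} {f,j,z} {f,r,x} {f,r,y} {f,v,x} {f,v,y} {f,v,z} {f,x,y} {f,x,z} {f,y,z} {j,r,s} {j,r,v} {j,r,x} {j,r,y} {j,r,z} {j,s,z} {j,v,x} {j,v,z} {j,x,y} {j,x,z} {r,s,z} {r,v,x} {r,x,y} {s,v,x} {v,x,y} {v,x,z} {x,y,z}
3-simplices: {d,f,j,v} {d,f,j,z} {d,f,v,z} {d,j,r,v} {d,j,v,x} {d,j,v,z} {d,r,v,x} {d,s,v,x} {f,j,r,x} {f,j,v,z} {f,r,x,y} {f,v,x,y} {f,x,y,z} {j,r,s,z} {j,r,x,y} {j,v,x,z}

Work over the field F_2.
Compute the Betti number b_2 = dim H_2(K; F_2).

b_2=5

n_0=9 n_1=35 n_2=45 n_3=16  [Z2]
∂1: piv[df,dj,dr,ds,dv,dx,dy,dz] rk=8  ker:fj,fr,fv,fx,fy,fz,jr,js,jv,jx,jy,jz,rs,rv,rx,ry,rz,sv,sx,sy,sz,vx,vy,vz,xy,xz,yz
∂2: piv[dfj,dfv,dfx,dfz,djr,djv,djx,djy,djz,drv,drx,dry,dsv,dsx,dvx,dvz,fjr,fry,fvy,fxy,fxz,fyz,jrs,jrz,jsz] rk=25  ker:fjv,fjx,fjz,frx,fvx,fvz,jrv,jrx,jry,jvx,jvz,jxy,jxz,rsz,rvx,rxy,svx,vxy,vxz,xyz
∂3: piv[dfjv,dfjz,dfvz,djrv,djvx,djvz,drvx,dsvx,fjrx,frxy,fvxy,fxyz,jrsz,jrxy,jvxz] rk=15  ker:fjvz
b_2=(45−25)−15=5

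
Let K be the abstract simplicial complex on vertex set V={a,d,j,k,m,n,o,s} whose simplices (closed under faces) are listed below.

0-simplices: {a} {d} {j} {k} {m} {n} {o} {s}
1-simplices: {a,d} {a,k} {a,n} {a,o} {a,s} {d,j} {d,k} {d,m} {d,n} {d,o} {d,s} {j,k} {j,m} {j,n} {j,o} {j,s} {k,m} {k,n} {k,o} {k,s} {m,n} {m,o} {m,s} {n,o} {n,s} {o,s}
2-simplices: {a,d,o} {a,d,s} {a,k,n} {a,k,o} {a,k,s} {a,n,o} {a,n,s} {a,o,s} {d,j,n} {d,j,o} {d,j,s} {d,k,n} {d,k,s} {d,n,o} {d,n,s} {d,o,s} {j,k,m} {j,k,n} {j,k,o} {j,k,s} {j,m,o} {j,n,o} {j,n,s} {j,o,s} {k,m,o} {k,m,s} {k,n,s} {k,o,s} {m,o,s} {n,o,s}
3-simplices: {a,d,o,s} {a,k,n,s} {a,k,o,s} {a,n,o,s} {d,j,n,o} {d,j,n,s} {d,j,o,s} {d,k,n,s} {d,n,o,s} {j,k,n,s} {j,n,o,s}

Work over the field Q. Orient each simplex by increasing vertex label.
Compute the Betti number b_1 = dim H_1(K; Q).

b_1=2

n_0=8 n_1=26 n_2=30 n_3=11  [Q]
∂1: piv[ad,ak,an,ao,as,dj,dm] rk=7  ker:dk,dn,do,ds,jk,jm,jn,jo,js,km,kn,ko,ks,mn,mo,ms,no,ns,os
∂2: piv[ado,ads,akn,ako,aks,ano,ans,aos,djn,djo,djs,dkn,dks,jkm,jkn,jmo,kms] rk=17  ker:dno,dns,dos,jko,jks,jno,jns,jos,kmo,kns,kos,mos,nos
∂3: piv[ados,akns,akos,anos,djno,djns,djos,dkns,dnos,jkns] rk=10  ker:jnos
b_1=(26−7)−17=2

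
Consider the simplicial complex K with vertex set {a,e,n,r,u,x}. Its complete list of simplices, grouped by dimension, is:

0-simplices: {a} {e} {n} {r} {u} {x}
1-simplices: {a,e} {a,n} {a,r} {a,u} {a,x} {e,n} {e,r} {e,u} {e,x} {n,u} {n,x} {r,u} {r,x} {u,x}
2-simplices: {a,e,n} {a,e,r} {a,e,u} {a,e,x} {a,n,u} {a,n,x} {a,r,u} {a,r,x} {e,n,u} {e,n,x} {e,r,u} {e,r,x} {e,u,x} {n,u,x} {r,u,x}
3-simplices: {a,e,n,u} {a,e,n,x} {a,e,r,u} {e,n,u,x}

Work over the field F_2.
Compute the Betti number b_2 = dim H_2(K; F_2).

b_2=2

n_0=6 n_1=14 n_2=15 n_3=4  [Z2]
∂1: piv[ae,an,ar,au,ax] rk=5  ker:en,er,eu,ex,nu,nx,ru,rx,ux
∂2: piv[aen,aer,aeu,aex,anu,anx,aru,arx,eux] rk=9  ker:enu,enx,eru,erx,nux,rux
∂3: piv[aenu,aenx,aeru,enux] rk=4
b_2=(15−9)−4=2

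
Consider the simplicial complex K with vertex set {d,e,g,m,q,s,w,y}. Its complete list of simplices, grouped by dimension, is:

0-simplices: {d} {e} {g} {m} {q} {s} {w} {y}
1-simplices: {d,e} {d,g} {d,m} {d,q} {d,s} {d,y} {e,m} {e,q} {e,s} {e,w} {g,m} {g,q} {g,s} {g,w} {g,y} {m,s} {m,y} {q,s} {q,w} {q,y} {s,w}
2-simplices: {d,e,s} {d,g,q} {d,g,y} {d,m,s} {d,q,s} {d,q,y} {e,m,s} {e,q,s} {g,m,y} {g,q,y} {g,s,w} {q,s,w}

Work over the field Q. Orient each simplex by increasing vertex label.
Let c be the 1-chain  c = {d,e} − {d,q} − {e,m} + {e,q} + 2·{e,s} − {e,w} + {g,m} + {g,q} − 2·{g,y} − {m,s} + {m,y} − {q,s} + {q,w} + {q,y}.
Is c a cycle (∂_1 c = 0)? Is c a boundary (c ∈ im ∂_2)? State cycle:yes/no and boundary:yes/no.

cycle:yes boundary:no

n_0=8 n_1=21 n_2=12  [Q]
∂1: piv[de,dg,dm,dq,ds,dy,ew] rk=7  ker:em,eq,es,gm,gq,gs,gw,gy,ms,my,qs,qw,qy,sw
∂2: piv[des,dgq,dgy,dms,dqs,dqy,ems,eqs,gmy,gsw,qsw] rk=11  ker:gqy
∂1c = 0
c vs im∂2: residual ≠ 0 ⇒ not boundary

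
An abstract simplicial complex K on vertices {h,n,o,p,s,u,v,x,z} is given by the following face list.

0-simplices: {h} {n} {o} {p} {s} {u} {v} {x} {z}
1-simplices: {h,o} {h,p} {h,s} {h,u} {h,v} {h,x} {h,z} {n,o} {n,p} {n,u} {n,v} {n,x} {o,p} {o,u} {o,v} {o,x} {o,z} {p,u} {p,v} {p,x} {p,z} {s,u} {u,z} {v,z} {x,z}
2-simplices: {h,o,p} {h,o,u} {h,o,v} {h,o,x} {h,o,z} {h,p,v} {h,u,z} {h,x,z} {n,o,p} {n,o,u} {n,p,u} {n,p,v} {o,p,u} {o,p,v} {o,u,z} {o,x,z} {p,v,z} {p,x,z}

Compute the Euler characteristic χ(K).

n_0=9 n_1=25 n_2=18
χ=+9−25+18=2

χ(K)=2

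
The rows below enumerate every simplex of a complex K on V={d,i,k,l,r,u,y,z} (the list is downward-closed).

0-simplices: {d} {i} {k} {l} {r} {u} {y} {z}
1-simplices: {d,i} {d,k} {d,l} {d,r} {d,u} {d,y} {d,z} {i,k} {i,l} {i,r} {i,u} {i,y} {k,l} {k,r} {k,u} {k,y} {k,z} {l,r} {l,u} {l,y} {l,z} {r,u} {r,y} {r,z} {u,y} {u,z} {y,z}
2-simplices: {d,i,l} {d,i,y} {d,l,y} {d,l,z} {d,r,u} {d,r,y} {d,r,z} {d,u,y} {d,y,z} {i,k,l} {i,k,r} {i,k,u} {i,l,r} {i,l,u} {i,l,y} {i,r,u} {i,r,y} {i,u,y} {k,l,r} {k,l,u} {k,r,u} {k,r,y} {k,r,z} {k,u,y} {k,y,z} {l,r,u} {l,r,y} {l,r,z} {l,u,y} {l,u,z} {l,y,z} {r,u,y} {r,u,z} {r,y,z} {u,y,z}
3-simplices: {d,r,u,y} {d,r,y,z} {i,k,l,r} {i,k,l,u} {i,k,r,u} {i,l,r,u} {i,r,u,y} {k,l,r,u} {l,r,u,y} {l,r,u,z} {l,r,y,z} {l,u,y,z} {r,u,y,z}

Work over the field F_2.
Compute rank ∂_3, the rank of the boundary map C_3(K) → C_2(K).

n_0=8 n_1=27 n_2=35 n_3=13  [Z2]
∂1: piv[di,dk,dl,dr,du,dy,dz] rk=7  ker:ik,il,ir,iu,iy,kl,kr,ku,ky,kz,lr,lu,ly,lz,ru,ry,rz,uy,uz,yz
∂2: piv[dil,diy,dly,dlz,dru,dry,drz,duy,dyz,ikl,ikr,iku,ilr,ilu,iru,iry,kry,krz,luz] rk=19  ker:ily,iuy,klr,klu,kru,kuy,kyz,lru,lry,lrz,luy,lyz,ruy,ruz,ryz,uyz
∂3: piv[druy,dryz,iklr,iklu,ikru,ilru,iruy,lruy,lruz,lryz,luyz] rk=11  ker:klru,ruyz
rk∂_3=11

rank∂_3=11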